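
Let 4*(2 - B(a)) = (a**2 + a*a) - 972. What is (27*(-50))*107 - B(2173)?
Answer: 4432539/2 ≈ 2.2163e+6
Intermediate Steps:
B(a) = 245 - a**2/2 (B(a) = 2 - ((a**2 + a*a) - 972)/4 = 2 - ((a**2 + a**2) - 972)/4 = 2 - (2*a**2 - 972)/4 = 2 - (-972 + 2*a**2)/4 = 2 + (243 - a**2/2) = 245 - a**2/2)
(27*(-50))*107 - B(2173) = (27*(-50))*107 - (245 - 1/2*2173**2) = -1350*107 - (245 - 1/2*4721929) = -144450 - (245 - 4721929/2) = -144450 - 1*(-4721439/2) = -144450 + 4721439/2 = 4432539/2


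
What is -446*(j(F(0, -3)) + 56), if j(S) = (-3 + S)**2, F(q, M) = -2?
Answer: -36126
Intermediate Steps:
-446*(j(F(0, -3)) + 56) = -446*((-3 - 2)**2 + 56) = -446*((-5)**2 + 56) = -446*(25 + 56) = -446*81 = -36126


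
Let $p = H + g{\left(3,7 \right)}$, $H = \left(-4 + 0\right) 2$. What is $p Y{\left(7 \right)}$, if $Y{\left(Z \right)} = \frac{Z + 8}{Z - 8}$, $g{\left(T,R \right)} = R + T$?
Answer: $-30$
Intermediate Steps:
$Y{\left(Z \right)} = \frac{8 + Z}{-8 + Z}$
$H = -8$ ($H = \left(-4\right) 2 = -8$)
$p = 2$ ($p = -8 + \left(7 + 3\right) = -8 + 10 = 2$)
$p Y{\left(7 \right)} = 2 \frac{8 + 7}{-8 + 7} = 2 \frac{1}{-1} \cdot 15 = 2 \left(\left(-1\right) 15\right) = 2 \left(-15\right) = -30$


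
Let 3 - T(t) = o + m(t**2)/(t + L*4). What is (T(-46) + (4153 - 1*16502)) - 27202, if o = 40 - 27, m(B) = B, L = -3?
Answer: -1146211/29 ≈ -39525.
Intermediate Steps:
o = 13
T(t) = -10 - t**2/(-12 + t) (T(t) = 3 - (13 + t**2/(t - 3*4)) = 3 - (13 + t**2/(t - 12)) = 3 - (13 + t**2/(-12 + t)) = 3 + (-13 - t**2/(-12 + t)) = -10 - t**2/(-12 + t))
(T(-46) + (4153 - 1*16502)) - 27202 = ((120 - 1*(-46)**2 - 10*(-46))/(-12 - 46) + (4153 - 1*16502)) - 27202 = ((120 - 1*2116 + 460)/(-58) + (4153 - 16502)) - 27202 = (-(120 - 2116 + 460)/58 - 12349) - 27202 = (-1/58*(-1536) - 12349) - 27202 = (768/29 - 12349) - 27202 = -357353/29 - 27202 = -1146211/29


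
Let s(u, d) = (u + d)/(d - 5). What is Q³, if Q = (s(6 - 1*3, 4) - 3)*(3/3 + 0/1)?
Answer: -1000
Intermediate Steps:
s(u, d) = (d + u)/(-5 + d)
Q = -10 (Q = ((4 + (6 - 1*3))/(-5 + 4) - 3)*(3/3 + 0/1) = ((4 + (6 - 3))/(-1) - 3)*(3*(⅓) + 0*1) = (-(4 + 3) - 3)*(1 + 0) = (-1*7 - 3)*1 = (-7 - 3)*1 = -10*1 = -10)
Q³ = (-10)³ = -1000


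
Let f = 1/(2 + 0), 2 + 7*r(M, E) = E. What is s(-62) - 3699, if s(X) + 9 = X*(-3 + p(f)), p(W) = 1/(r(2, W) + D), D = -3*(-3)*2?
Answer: -877846/249 ≈ -3525.5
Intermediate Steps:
r(M, E) = -2/7 + E/7
D = 18 (D = 9*2 = 18)
f = ½ (f = 1/2 = ½ ≈ 0.50000)
p(W) = 1/(124/7 + W/7) (p(W) = 1/((-2/7 + W/7) + 18) = 1/(124/7 + W/7))
s(X) = -9 - 733*X/249 (s(X) = -9 + X*(-3 + 7/(124 + ½)) = -9 + X*(-3 + 7/(249/2)) = -9 + X*(-3 + 7*(2/249)) = -9 + X*(-3 + 14/249) = -9 + X*(-733/249) = -9 - 733*X/249)
s(-62) - 3699 = (-9 - 733/249*(-62)) - 3699 = (-9 + 45446/249) - 3699 = 43205/249 - 3699 = -877846/249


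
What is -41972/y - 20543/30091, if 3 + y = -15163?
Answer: 475712157/228180053 ≈ 2.0848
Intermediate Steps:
y = -15166 (y = -3 - 15163 = -15166)
-41972/y - 20543/30091 = -41972/(-15166) - 20543/30091 = -41972*(-1/15166) - 20543*1/30091 = 20986/7583 - 20543/30091 = 475712157/228180053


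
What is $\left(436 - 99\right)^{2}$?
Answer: $113569$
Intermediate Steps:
$\left(436 - 99\right)^{2} = 337^{2} = 113569$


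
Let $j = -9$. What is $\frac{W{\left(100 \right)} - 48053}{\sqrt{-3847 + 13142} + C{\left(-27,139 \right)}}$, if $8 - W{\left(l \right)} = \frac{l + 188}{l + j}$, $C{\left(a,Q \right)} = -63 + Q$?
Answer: $\frac{6515708}{6279} - \frac{85733 \sqrt{55}}{483} \approx -278.68$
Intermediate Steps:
$W{\left(l \right)} = 8 - \frac{188 + l}{-9 + l}$ ($W{\left(l \right)} = 8 - \frac{l + 188}{l - 9} = 8 - \frac{188 + l}{-9 + l}$)
$\frac{W{\left(100 \right)} - 48053}{\sqrt{-3847 + 13142} + C{\left(-27,139 \right)}} = \frac{\frac{-260 + 7 \cdot 100}{-9 + 100} - 48053}{\sqrt{-3847 + 13142} + \left(-63 + 139\right)} = \frac{\frac{-260 + 700}{91} - 48053}{\sqrt{9295} + 76} = \frac{\frac{1}{91} \cdot 440 - 48053}{13 \sqrt{55} + 76} = \frac{\frac{440}{91} - 48053}{76 + 13 \sqrt{55}} = - \frac{4372383}{91 \left(76 + 13 \sqrt{55}\right)}$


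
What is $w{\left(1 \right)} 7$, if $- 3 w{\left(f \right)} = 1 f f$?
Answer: $- \frac{7}{3} \approx -2.3333$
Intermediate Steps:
$w{\left(f \right)} = - \frac{f^{2}}{3}$ ($w{\left(f \right)} = - \frac{1 f f}{3} = - \frac{f f}{3} = - \frac{f^{2}}{3}$)
$w{\left(1 \right)} 7 = - \frac{1^{2}}{3} \cdot 7 = \left(- \frac{1}{3}\right) 1 \cdot 7 = \left(- \frac{1}{3}\right) 7 = - \frac{7}{3}$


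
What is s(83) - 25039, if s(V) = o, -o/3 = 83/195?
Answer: -1627618/65 ≈ -25040.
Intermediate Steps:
o = -83/65 (o = -249/195 = -3*83/195 = -83/65 ≈ -1.2769)
s(V) = -83/65
s(83) - 25039 = -83/65 - 25039 = -1627618/65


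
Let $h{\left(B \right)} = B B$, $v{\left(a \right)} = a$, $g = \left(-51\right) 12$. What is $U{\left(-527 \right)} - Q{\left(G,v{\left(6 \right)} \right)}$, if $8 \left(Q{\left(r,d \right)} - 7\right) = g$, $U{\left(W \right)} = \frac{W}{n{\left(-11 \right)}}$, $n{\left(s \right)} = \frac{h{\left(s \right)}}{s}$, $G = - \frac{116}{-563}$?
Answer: $\frac{2583}{22} \approx 117.41$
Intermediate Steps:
$g = -612$
$h{\left(B \right)} = B^{2}$
$G = \frac{116}{563}$ ($G = \left(-116\right) \left(- \frac{1}{563}\right) = \frac{116}{563} \approx 0.20604$)
$n{\left(s \right)} = s$ ($n{\left(s \right)} = \frac{s^{2}}{s} = s$)
$U{\left(W \right)} = - \frac{W}{11}$ ($U{\left(W \right)} = \frac{W}{-11} = W \left(- \frac{1}{11}\right) = - \frac{W}{11}$)
$Q{\left(r,d \right)} = - \frac{139}{2}$ ($Q{\left(r,d \right)} = 7 + \frac{1}{8} \left(-612\right) = 7 - \frac{153}{2} = - \frac{139}{2}$)
$U{\left(-527 \right)} - Q{\left(G,v{\left(6 \right)} \right)} = \left(- \frac{1}{11}\right) \left(-527\right) - - \frac{139}{2} = \frac{527}{11} + \frac{139}{2} = \frac{2583}{22}$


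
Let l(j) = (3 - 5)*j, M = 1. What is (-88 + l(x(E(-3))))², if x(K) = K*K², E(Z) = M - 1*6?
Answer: 26244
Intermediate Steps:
E(Z) = -5 (E(Z) = 1 - 1*6 = 1 - 6 = -5)
x(K) = K³
l(j) = -2*j
(-88 + l(x(E(-3))))² = (-88 - 2*(-5)³)² = (-88 - 2*(-125))² = (-88 + 250)² = 162² = 26244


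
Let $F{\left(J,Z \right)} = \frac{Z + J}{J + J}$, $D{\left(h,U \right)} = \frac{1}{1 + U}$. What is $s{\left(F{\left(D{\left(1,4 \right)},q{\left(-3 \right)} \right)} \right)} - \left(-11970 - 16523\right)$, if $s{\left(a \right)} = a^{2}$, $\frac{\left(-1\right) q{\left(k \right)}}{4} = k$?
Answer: $\frac{117693}{4} \approx 29423.0$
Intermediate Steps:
$q{\left(k \right)} = - 4 k$
$F{\left(J,Z \right)} = \frac{J + Z}{2 J}$
$s{\left(F{\left(D{\left(1,4 \right)},q{\left(-3 \right)} \right)} \right)} - \left(-11970 - 16523\right) = \left(\frac{\frac{1}{1 + 4} - -12}{2 \frac{1}{1 + 4}}\right)^{2} - \left(-11970 - 16523\right) = \left(\frac{\frac{1}{5} + 12}{2 \cdot \frac{1}{5}}\right)^{2} - -28493 = \left(\frac{\frac{1}{\frac{1}{5}} \left(\frac{1}{5} + 12\right)}{2}\right)^{2} + 28493 = \left(\frac{1}{2} \cdot 5 \cdot \frac{61}{5}\right)^{2} + 28493 = \left(\frac{61}{2}\right)^{2} + 28493 = \frac{3721}{4} + 28493 = \frac{117693}{4}$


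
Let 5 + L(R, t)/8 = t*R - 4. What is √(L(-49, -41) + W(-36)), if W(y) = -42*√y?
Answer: 2*√(4000 - 63*I) ≈ 126.49 - 0.99609*I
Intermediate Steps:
L(R, t) = -72 + 8*R*t (L(R, t) = -40 + 8*(t*R - 4) = -40 + 8*(R*t - 4) = -40 + 8*(-4 + R*t) = -40 + (-32 + 8*R*t) = -72 + 8*R*t)
√(L(-49, -41) + W(-36)) = √((-72 + 8*(-49)*(-41)) - 252*I) = √((-72 + 16072) - 252*I) = √(16000 - 252*I)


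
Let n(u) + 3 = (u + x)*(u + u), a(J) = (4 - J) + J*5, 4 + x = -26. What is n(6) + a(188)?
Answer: 465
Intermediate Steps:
x = -30 (x = -4 - 26 = -30)
a(J) = 4 + 4*J (a(J) = (4 - J) + 5*J = 4 + 4*J)
n(u) = -3 + 2*u*(-30 + u) (n(u) = -3 + (u - 30)*(u + u) = -3 + (-30 + u)*(2*u) = -3 + 2*u*(-30 + u))
n(6) + a(188) = (-3 - 60*6 + 2*6²) + (4 + 4*188) = (-3 - 360 + 2*36) + (4 + 752) = (-3 - 360 + 72) + 756 = -291 + 756 = 465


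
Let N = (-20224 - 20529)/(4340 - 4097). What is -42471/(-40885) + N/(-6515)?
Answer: 212012116/199159641 ≈ 1.0645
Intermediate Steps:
N = -40753/243 ≈ -167.71
-42471/(-40885) + N/(-6515) = -42471/(-40885) - 40753/243/(-6515) = -42471*(-1/40885) - 40753/243*(-1/6515) = 3267/3145 + 40753/1583145 = 212012116/199159641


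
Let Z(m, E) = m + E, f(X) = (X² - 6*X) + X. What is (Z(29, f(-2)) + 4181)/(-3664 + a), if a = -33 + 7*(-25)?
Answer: -12/11 ≈ -1.0909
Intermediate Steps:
f(X) = X² - 5*X
Z(m, E) = E + m
a = -208 (a = -33 - 175 = -208)
(Z(29, f(-2)) + 4181)/(-3664 + a) = ((-2*(-5 - 2) + 29) + 4181)/(-3664 - 208) = ((-2*(-7) + 29) + 4181)/(-3872) = ((14 + 29) + 4181)*(-1/3872) = (43 + 4181)*(-1/3872) = 4224*(-1/3872) = -12/11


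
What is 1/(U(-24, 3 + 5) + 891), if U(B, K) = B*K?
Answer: 1/699 ≈ 0.0014306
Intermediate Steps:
1/(U(-24, 3 + 5) + 891) = 1/(-24*(3 + 5) + 891) = 1/(-24*8 + 891) = 1/(-192 + 891) = 1/699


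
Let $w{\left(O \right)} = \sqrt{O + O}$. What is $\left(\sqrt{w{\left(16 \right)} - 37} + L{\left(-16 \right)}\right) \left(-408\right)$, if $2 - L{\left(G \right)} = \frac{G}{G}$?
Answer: $-408 - 408 i \sqrt{37 - 4 \sqrt{2}} \approx -408.0 - 2284.2 i$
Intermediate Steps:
$w{\left(O \right)} = \sqrt{2} \sqrt{O}$ ($w{\left(O \right)} = \sqrt{2 O} = \sqrt{2} \sqrt{O}$)
$L{\left(G \right)} = 1$ ($L{\left(G \right)} = 2 - \frac{G}{G} = 2 - 1 = 1$)
$\left(\sqrt{w{\left(16 \right)} - 37} + L{\left(-16 \right)}\right) \left(-408\right) = \left(\sqrt{\sqrt{2} \sqrt{16} - 37} + 1\right) \left(-408\right) = \left(\sqrt{\sqrt{2} \cdot 4 - 37} + 1\right) \left(-408\right) = \left(\sqrt{4 \sqrt{2} - 37} + 1\right) \left(-408\right) = \left(\sqrt{-37 + 4 \sqrt{2}} + 1\right) \left(-408\right) = \left(1 + \sqrt{-37 + 4 \sqrt{2}}\right) \left(-408\right) = -408 - 408 \sqrt{-37 + 4 \sqrt{2}}$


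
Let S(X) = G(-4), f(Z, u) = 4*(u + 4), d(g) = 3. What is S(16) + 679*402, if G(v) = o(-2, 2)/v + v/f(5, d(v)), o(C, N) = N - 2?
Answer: 1910705/7 ≈ 2.7296e+5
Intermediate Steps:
o(C, N) = -2 + N
f(Z, u) = 16 + 4*u (f(Z, u) = 4*(4 + u) = 16 + 4*u)
G(v) = v/28 (G(v) = (-2 + 2)/v + v/(16 + 4*3) = 0/v + v/(16 + 12) = 0 + v/28 = v/28)
S(X) = -1/7 (S(X) = (1/28)*(-4) = -1/7)
S(16) + 679*402 = -1/7 + 679*402 = -1/7 + 272958 = 1910705/7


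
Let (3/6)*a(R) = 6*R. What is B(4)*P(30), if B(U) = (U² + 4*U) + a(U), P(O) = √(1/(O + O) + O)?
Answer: 8*√27015/3 ≈ 438.30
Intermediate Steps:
a(R) = 12*R (a(R) = 2*(6*R) = 12*R)
P(O) = √(O + 1/(2*O)) (P(O) = √(1/(2*O) + O) = √(O + 1/(2*O)))
B(U) = U² + 16*U (B(U) = (U² + 4*U) + 12*U = U² + 16*U)
B(4)*P(30) = (4*(16 + 4))*(√(2/30 + 4*30)/2) = (4*20)*(√(2*(1/30) + 120)/2) = 80*(√(1/15 + 120)/2) = 80*(√(1801/15)/2) = 80*((√27015/15)/2) = 80*(√27015/30) = 8*√27015/3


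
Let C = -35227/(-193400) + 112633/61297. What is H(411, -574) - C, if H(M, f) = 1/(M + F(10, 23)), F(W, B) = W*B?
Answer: -15335307927979/7598952311800 ≈ -2.0181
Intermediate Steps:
F(W, B) = B*W
H(M, f) = 1/(230 + M) (H(M, f) = 1/(M + 23*10) = 1/(M + 230) = 1/(230 + M))
C = 23942531619/11854839800 (C = -35227*(-1/193400) + 112633*(1/61297) = 35227/193400 + 112633/61297 = 23942531619/11854839800 ≈ 2.0196)
H(411, -574) - C = 1/(230 + 411) - 1*23942531619/11854839800 = 1/641 - 23942531619/11854839800 = -15335307927979/7598952311800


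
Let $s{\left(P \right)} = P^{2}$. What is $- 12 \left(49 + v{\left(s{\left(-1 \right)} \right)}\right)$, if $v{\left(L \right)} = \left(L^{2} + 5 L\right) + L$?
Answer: $-672$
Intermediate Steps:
$v{\left(L \right)} = L^{2} + 6 L$
$- 12 \left(49 + v{\left(s{\left(-1 \right)} \right)}\right) = - 12 \left(49 + \left(-1\right)^{2} \left(6 + \left(-1\right)^{2}\right)\right) = - 12 \left(49 + 1 \left(6 + 1\right)\right) = - 12 \left(49 + 1 \cdot 7\right) = - 12 \left(49 + 7\right) = \left(-12\right) 56 = -672$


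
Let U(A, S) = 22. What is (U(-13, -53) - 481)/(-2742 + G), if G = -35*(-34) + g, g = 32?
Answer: 459/1520 ≈ 0.30197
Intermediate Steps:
G = 1222 (G = -35*(-34) + 32 = 1190 + 32 = 1222)
(U(-13, -53) - 481)/(-2742 + G) = (22 - 481)/(-2742 + 1222) = -459/(-1520) = -459*(-1/1520) = 459/1520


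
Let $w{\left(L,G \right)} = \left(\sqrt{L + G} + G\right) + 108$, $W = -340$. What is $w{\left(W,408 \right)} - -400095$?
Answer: $400611 + 2 \sqrt{17} \approx 4.0062 \cdot 10^{5}$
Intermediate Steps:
$w{\left(L,G \right)} = 108 + G + \sqrt{G + L}$ ($w{\left(L,G \right)} = \left(\sqrt{G + L} + G\right) + 108 = \left(G + \sqrt{G + L}\right) + 108 = 108 + G + \sqrt{G + L}$)
$w{\left(W,408 \right)} - -400095 = \left(108 + 408 + \sqrt{408 - 340}\right) - -400095 = \left(108 + 408 + \sqrt{68}\right) + 400095 = \left(108 + 408 + 2 \sqrt{17}\right) + 400095 = \left(516 + 2 \sqrt{17}\right) + 400095 = 400611 + 2 \sqrt{17}$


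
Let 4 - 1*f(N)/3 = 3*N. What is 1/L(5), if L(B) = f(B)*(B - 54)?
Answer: 1/1617 ≈ 0.00061843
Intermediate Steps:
f(N) = 12 - 9*N
L(B) = (-54 + B)*(12 - 9*B) (L(B) = (12 - 9*B)*(B - 54) = (12 - 9*B)*(-54 + B) = (-54 + B)*(12 - 9*B))
1/L(5) = 1/(-648 - 9*5² + 498*5) = 1/(-648 - 9*25 + 2490) = 1/(-648 - 225 + 2490) = 1/1617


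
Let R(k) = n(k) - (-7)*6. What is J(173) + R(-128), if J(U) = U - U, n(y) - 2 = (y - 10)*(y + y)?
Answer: 35372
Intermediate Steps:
n(y) = 2 + 2*y*(-10 + y) (n(y) = 2 + (y - 10)*(y + y) = 2 + (-10 + y)*(2*y) = 2 + 2*y*(-10 + y))
R(k) = 44 - 20*k + 2*k**2 (R(k) = (2 - 20*k + 2*k**2) - (-7)*6 = (2 - 20*k + 2*k**2) - 1*(-42) = (2 - 20*k + 2*k**2) + 42 = 44 - 20*k + 2*k**2)
J(U) = 0
J(173) + R(-128) = 0 + (44 - 20*(-128) + 2*(-128)**2) = 0 + (44 + 2560 + 2*16384) = 0 + (44 + 2560 + 32768) = 0 + 35372 = 35372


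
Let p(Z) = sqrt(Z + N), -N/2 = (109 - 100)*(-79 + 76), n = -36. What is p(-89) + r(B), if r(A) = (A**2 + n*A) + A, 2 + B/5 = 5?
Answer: -300 + I*sqrt(35) ≈ -300.0 + 5.9161*I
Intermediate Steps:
B = 15 (B = -10 + 5*5 = -10 + 25 = 15)
N = 54 (N = -2*(109 - 100)*(-79 + 76) = -18*(-3) = -2*(-27) = 54)
p(Z) = sqrt(54 + Z) (p(Z) = sqrt(Z + 54) = sqrt(54 + Z))
r(A) = A**2 - 35*A (r(A) = (A**2 - 36*A) + A = A**2 - 35*A)
p(-89) + r(B) = sqrt(54 - 89) + 15*(-35 + 15) = sqrt(-35) + 15*(-20) = I*sqrt(35) - 300 = -300 + I*sqrt(35)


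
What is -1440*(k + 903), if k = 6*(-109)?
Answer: -358560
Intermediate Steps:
k = -654
-1440*(k + 903) = -1440*(-654 + 903) = -1440*249 = -358560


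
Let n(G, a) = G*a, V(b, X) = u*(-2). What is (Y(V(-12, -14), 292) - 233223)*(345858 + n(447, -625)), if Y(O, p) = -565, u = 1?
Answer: -15542927604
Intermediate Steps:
V(b, X) = -2 (V(b, X) = 1*(-2) = -2)
(Y(V(-12, -14), 292) - 233223)*(345858 + n(447, -625)) = (-565 - 233223)*(345858 + 447*(-625)) = -233788*(345858 - 279375) = -233788*66483 = -15542927604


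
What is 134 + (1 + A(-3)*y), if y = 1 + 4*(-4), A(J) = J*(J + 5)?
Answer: 225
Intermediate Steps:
A(J) = J*(5 + J)
y = -15 (y = 1 - 16 = -15)
134 + (1 + A(-3)*y) = 134 + (1 - 3*(5 - 3)*(-15)) = 134 + (1 - 3*2*(-15)) = 134 + (1 - 6*(-15)) = 134 + (1 + 90) = 134 + 91 = 225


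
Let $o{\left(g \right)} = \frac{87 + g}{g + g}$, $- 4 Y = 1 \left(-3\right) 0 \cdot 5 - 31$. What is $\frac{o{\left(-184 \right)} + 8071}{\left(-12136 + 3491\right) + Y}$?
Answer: $- \frac{2970225}{3178508} \approx -0.93447$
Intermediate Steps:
$Y = \frac{31}{4}$ ($Y = - \frac{1 \left(-3\right) 0 \cdot 5 - 31}{4} = - \frac{\left(-3\right) 0 \cdot 5 - 31}{4} = - \frac{0 \cdot 5 - 31}{4} = - \frac{0 - 31}{4} = \left(- \frac{1}{4}\right) \left(-31\right) = \frac{31}{4} \approx 7.75$)
$o{\left(g \right)} = \frac{87 + g}{2 g}$
$\frac{o{\left(-184 \right)} + 8071}{\left(-12136 + 3491\right) + Y} = \frac{\frac{87 - 184}{2 \left(-184\right)} + 8071}{\left(-12136 + 3491\right) + \frac{31}{4}} = \frac{\frac{1}{2} \left(- \frac{1}{184}\right) \left(-97\right) + 8071}{-8645 + \frac{31}{4}} = \frac{\frac{97}{368} + 8071}{- \frac{34549}{4}} = \frac{2970225}{368} \left(- \frac{4}{34549}\right) = - \frac{2970225}{3178508}$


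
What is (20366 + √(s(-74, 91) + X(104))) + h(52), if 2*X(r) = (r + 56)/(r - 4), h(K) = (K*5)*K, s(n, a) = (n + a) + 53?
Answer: 33886 + √1770/5 ≈ 33894.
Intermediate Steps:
s(n, a) = 53 + a + n (s(n, a) = (a + n) + 53 = 53 + a + n)
h(K) = 5*K² (h(K) = (5*K)*K = 5*K²)
X(r) = (56 + r)/(2*(-4 + r)) (X(r) = ((r + 56)/(r - 4))/2 = ((56 + r)/(-4 + r))/2 = (56 + r)/(2*(-4 + r)))
(20366 + √(s(-74, 91) + X(104))) + h(52) = (20366 + √((53 + 91 - 74) + (56 + 104)/(2*(-4 + 104)))) + 5*52² = (20366 + √(70 + (½)*160/100)) + 5*2704 = (20366 + √(70 + (½)*(1/100)*160)) + 13520 = (20366 + √(70 + ⅘)) + 13520 = (20366 + √(354/5)) + 13520 = (20366 + √1770/5) + 13520 = 33886 + √1770/5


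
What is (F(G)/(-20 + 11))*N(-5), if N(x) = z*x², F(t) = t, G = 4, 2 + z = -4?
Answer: 200/3 ≈ 66.667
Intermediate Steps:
z = -6 (z = -2 - 4 = -6)
N(x) = -6*x²
(F(G)/(-20 + 11))*N(-5) = (4/(-20 + 11))*(-6*(-5)²) = (4/(-9))*(-6*25) = (4*(-⅑))*(-150) = -4/9*(-150) = 200/3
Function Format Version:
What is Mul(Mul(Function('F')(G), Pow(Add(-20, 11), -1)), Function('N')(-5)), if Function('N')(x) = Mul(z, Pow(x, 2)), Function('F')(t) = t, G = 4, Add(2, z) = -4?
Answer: Rational(200, 3) ≈ 66.667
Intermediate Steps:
z = -6 (z = Add(-2, -4) = -6)
Function('N')(x) = Mul(-6, Pow(x, 2))
Mul(Mul(Function('F')(G), Pow(Add(-20, 11), -1)), Function('N')(-5)) = Mul(Mul(4, Pow(Add(-20, 11), -1)), Mul(-6, Pow(-5, 2))) = Mul(Mul(4, Pow(-9, -1)), Mul(-6, 25)) = Mul(Mul(4, Rational(-1, 9)), -150) = Mul(Rational(-4, 9), -150) = Rational(200, 3)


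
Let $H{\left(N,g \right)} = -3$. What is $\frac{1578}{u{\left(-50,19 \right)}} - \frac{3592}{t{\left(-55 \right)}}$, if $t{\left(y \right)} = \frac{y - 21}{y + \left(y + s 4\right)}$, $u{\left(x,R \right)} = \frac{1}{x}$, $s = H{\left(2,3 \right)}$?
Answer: $- \frac{1608656}{19} \approx -84666.0$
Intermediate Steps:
$s = -3$
$t{\left(y \right)} = \frac{-21 + y}{-12 + 2 y}$ ($t{\left(y \right)} = \frac{y - 21}{y + \left(y - 12\right)} = \frac{-21 + y}{y + \left(y - 12\right)} = \frac{-21 + y}{y + \left(-12 + y\right)} = \frac{-21 + y}{-12 + 2 y}$)
$\frac{1578}{u{\left(-50,19 \right)}} - \frac{3592}{t{\left(-55 \right)}} = \frac{1578}{\frac{1}{-50}} - \frac{3592}{\frac{1}{2} \frac{1}{-6 - 55} \left(-21 - 55\right)} = \frac{1578}{- \frac{1}{50}} - \frac{3592}{\frac{1}{2} \frac{1}{-61} \left(-76\right)} = 1578 \left(-50\right) - \frac{3592}{\frac{1}{2} \left(- \frac{1}{61}\right) \left(-76\right)} = -78900 - \frac{3592}{\frac{38}{61}} = -78900 - \frac{109556}{19} = - \frac{1608656}{19}$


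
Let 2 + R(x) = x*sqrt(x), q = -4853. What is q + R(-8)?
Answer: -4855 - 16*I*sqrt(2) ≈ -4855.0 - 22.627*I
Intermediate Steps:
R(x) = -2 + x**(3/2) (R(x) = -2 + x*sqrt(x) = -2 + x**(3/2))
q + R(-8) = -4853 + (-2 + (-8)**(3/2)) = -4853 + (-2 - 16*I*sqrt(2)) = -4855 - 16*I*sqrt(2)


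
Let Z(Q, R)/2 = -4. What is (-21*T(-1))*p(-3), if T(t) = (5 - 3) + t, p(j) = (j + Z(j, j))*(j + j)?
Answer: -1386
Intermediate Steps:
Z(Q, R) = -8 (Z(Q, R) = 2*(-4) = -8)
p(j) = 2*j*(-8 + j) (p(j) = (j - 8)*(j + j) = (-8 + j)*(2*j) = 2*j*(-8 + j))
T(t) = 2 + t
(-21*T(-1))*p(-3) = (-21*(2 - 1))*(2*(-3)*(-8 - 3)) = (-21*1)*(2*(-3)*(-11)) = -21*66 = -1386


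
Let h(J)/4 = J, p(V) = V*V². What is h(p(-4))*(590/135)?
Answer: -30208/27 ≈ -1118.8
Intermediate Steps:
p(V) = V³
h(J) = 4*J
h(p(-4))*(590/135) = (4*(-4)³)*(590/135) = (4*(-64))*(590*(1/135)) = -256*118/27 = -30208/27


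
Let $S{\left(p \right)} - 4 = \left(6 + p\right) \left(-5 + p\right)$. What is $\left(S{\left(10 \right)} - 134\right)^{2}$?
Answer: $2500$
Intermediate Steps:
$S{\left(p \right)} = 4 + \left(-5 + p\right) \left(6 + p\right)$ ($S{\left(p \right)} = 4 + \left(6 + p\right) \left(-5 + p\right) = 4 + \left(-5 + p\right) \left(6 + p\right)$)
$\left(S{\left(10 \right)} - 134\right)^{2} = \left(\left(-26 + 10 + 10^{2}\right) - 134\right)^{2} = \left(\left(-26 + 10 + 100\right) - 134\right)^{2} = \left(84 - 134\right)^{2} = \left(-50\right)^{2} = 2500$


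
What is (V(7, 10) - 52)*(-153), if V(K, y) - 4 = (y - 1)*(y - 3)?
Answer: -2295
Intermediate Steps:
V(K, y) = 4 + (-1 + y)*(-3 + y) (V(K, y) = 4 + (y - 1)*(y - 3) = 4 + (-1 + y)*(-3 + y))
(V(7, 10) - 52)*(-153) = ((7 + 10**2 - 4*10) - 52)*(-153) = ((7 + 100 - 40) - 52)*(-153) = (67 - 52)*(-153) = 15*(-153) = -2295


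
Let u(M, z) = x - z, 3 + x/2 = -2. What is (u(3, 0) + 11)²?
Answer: 1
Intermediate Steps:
x = -10 (x = -6 + 2*(-2) = -6 - 4 = -10)
u(M, z) = -10 - z
(u(3, 0) + 11)² = ((-10 - 1*0) + 11)² = ((-10 + 0) + 11)² = (-10 + 11)² = 1² = 1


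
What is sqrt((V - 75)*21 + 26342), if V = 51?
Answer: sqrt(25838) ≈ 160.74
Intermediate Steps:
sqrt((V - 75)*21 + 26342) = sqrt((51 - 75)*21 + 26342) = sqrt(-24*21 + 26342) = sqrt(-504 + 26342) = sqrt(25838)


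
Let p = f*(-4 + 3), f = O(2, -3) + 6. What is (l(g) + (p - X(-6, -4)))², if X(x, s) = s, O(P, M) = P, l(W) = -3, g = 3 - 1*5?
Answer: 49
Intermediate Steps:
g = -2 (g = 3 - 5 = -2)
f = 8 (f = 2 + 6 = 8)
p = -8 (p = 8*(-4 + 3) = 8*(-1) = -8)
(l(g) + (p - X(-6, -4)))² = (-3 + (-8 - 1*(-4)))² = (-3 + (-8 + 4))² = (-3 - 4)² = (-7)² = 49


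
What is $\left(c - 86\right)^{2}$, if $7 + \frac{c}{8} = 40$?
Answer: $31684$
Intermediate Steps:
$c = 264$ ($c = -56 + 8 \cdot 40 = -56 + 320 = 264$)
$\left(c - 86\right)^{2} = \left(264 - 86\right)^{2} = 178^{2} = 31684$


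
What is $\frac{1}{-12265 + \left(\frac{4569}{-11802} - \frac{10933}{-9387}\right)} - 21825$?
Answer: $- \frac{1412073836645769}{64699831907} \approx -21825.0$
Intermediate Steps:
$\frac{1}{-12265 + \left(\frac{4569}{-11802} - \frac{10933}{-9387}\right)} - 21825 = \frac{1}{-12265 + \left(4569 \left(- \frac{1}{11802}\right) - - \frac{10933}{9387}\right)} - 21825 = \frac{1}{-12265 + \left(- \frac{1523}{3934} + \frac{10933}{9387}\right)} - 21825 = \frac{1}{-12265 + \frac{4102003}{5275494}} - 21825 = \frac{1}{- \frac{64699831907}{5275494}} - 21825 = - \frac{5275494}{64699831907} - 21825 = - \frac{1412073836645769}{64699831907}$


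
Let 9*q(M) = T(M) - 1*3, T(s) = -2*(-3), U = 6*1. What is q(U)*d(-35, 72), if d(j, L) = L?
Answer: 24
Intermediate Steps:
U = 6
T(s) = 6
q(M) = ⅓ (q(M) = (6 - 1*3)/9 = (6 - 3)/9 = (⅑)*3 = ⅓)
q(U)*d(-35, 72) = (⅓)*72 = 24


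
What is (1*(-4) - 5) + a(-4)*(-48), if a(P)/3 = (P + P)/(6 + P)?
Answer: 567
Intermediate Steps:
a(P) = 6*P/(6 + P) (a(P) = 3*((P + P)/(6 + P)) = 3*((2*P)/(6 + P)) = 3*(2*P/(6 + P)) = 6*P/(6 + P))
(1*(-4) - 5) + a(-4)*(-48) = (1*(-4) - 5) + (6*(-4)/(6 - 4))*(-48) = (-4 - 5) + (6*(-4)/2)*(-48) = -9 + (6*(-4)*(1/2))*(-48) = -9 - 12*(-48) = -9 + 576 = 567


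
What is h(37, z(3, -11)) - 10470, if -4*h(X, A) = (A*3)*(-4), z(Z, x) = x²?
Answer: -10107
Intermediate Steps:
h(X, A) = 3*A (h(X, A) = -A*3*(-4)/4 = -3*A*(-4)/4 = -(-3)*A = 3*A)
h(37, z(3, -11)) - 10470 = 3*(-11)² - 10470 = 3*121 - 10470 = 363 - 10470 = -10107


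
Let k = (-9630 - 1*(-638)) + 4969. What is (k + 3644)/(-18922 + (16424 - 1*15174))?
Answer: 379/17672 ≈ 0.021446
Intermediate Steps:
k = -4023 (k = (-9630 + 638) + 4969 = -8992 + 4969 = -4023)
(k + 3644)/(-18922 + (16424 - 1*15174)) = (-4023 + 3644)/(-18922 + (16424 - 1*15174)) = -379/(-18922 + (16424 - 15174)) = -379/(-18922 + 1250) = -379/(-17672) = -379*(-1/17672) = 379/17672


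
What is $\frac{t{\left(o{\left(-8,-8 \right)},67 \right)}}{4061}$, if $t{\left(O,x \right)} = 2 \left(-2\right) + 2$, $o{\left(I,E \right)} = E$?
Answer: $- \frac{2}{4061} \approx -0.00049249$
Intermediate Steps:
$t{\left(O,x \right)} = -2$ ($t{\left(O,x \right)} = -4 + 2 = -2$)
$\frac{t{\left(o{\left(-8,-8 \right)},67 \right)}}{4061} = - \frac{2}{4061}$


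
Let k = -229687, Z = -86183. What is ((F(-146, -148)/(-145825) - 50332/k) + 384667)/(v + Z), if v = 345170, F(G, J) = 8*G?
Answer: 4294695059585747/2891512743778975 ≈ 1.4853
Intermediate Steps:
((F(-146, -148)/(-145825) - 50332/k) + 384667)/(v + Z) = (((8*(-146))/(-145825) - 50332/(-229687)) + 384667)/(345170 - 86183) = ((-1168*(-1/145825) - 50332*(-1/229687)) + 384667)/258987 = ((1168/145825 + 50332/229687) + 384667)*(1/258987) = (7607938316/33494106775 + 384667)*(1/258987) = (12884085178757241/33494106775)*(1/258987) = 4294695059585747/2891512743778975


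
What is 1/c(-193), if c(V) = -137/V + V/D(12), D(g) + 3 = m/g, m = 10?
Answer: 2509/225275 ≈ 0.011138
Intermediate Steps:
D(g) = -3 + 10/g
c(V) = -137/V - 6*V/13 (c(V) = -137/V + V/(-3 + 10/12) = -137/V + V/(-3 + 10*(1/12)) = -137/V + V/(-3 + ⅚) = -137/V + V/(-13/6) = -137/V + V*(-6/13) = -137/V - 6*V/13)
1/c(-193) = 1/(-137/(-193) - 6/13*(-193)) = 1/(-137*(-1/193) + 1158/13) = 1/(137/193 + 1158/13) = 1/(225275/2509) = 2509/225275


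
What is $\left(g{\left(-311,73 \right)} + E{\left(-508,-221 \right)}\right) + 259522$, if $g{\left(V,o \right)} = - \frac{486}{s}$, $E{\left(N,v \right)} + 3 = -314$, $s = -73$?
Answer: $\frac{18922451}{73} \approx 2.5921 \cdot 10^{5}$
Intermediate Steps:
$E{\left(N,v \right)} = -317$ ($E{\left(N,v \right)} = -3 - 314 = -317$)
$g{\left(V,o \right)} = \frac{486}{73}$ ($g{\left(V,o \right)} = - \frac{486}{-73} = \left(-486\right) \left(- \frac{1}{73}\right) = \frac{486}{73}$)
$\left(g{\left(-311,73 \right)} + E{\left(-508,-221 \right)}\right) + 259522 = \left(\frac{486}{73} - 317\right) + 259522 = - \frac{22655}{73} + 259522 = \frac{18922451}{73}$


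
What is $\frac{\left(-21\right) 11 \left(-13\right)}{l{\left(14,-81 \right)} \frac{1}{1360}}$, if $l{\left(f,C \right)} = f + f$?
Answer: $145860$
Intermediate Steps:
$l{\left(f,C \right)} = 2 f$
$\frac{\left(-21\right) 11 \left(-13\right)}{l{\left(14,-81 \right)} \frac{1}{1360}} = \frac{\left(-21\right) 11 \left(-13\right)}{2 \cdot 14 \cdot \frac{1}{1360}} = \frac{\left(-231\right) \left(-13\right)}{28 \cdot \frac{1}{1360}} = \frac{3003}{\frac{7}{340}} = 3003 \cdot \frac{340}{7} = 145860$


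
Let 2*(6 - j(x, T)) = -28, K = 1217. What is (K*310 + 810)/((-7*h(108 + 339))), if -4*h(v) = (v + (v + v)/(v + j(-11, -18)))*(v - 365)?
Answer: 353126720/60167541 ≈ 5.8691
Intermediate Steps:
j(x, T) = 20 (j(x, T) = 6 - ½*(-28) = 6 + 14 = 20)
h(v) = -(-365 + v)*(v + 2*v/(20 + v))/4 (h(v) = -(v + (v + v)/(v + 20))*(v - 365)/4 = -(v + (2*v)/(20 + v))*(-365 + v)/4 = -(v + 2*v/(20 + v))*(-365 + v)/4 = -(-365 + v)*(v + 2*v/(20 + v))/4)
(K*310 + 810)/((-7*h(108 + 339))) = (1217*310 + 810)/((-7*(108 + 339)*(8030 - (108 + 339)² + 343*(108 + 339))/(4*(20 + (108 + 339))))) = (377270 + 810)/((-7*447*(8030 - 1*447² + 343*447)/(4*(20 + 447)))) = 378080/((-7*447*(8030 - 1*199809 + 153321)/(4*467))) = 378080/((-7*447*(8030 - 199809 + 153321)/(4*467))) = 378080/((-7*447*(-38458)/(4*467))) = 378080/((-7*(-8595363/934))) = 378080/(60167541/934) = 378080*(934/60167541) = 353126720/60167541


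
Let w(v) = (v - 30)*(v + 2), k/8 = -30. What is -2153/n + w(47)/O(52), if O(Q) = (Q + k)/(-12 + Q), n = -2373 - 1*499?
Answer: -23822569/134984 ≈ -176.48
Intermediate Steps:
k = -240 (k = 8*(-30) = -240)
n = -2872 (n = -2373 - 499 = -2872)
O(Q) = (-240 + Q)/(-12 + Q) (O(Q) = (Q - 240)/(-12 + Q) = (-240 + Q)/(-12 + Q))
w(v) = (-30 + v)*(2 + v)
-2153/n + w(47)/O(52) = -2153/(-2872) + (-60 + 47² - 28*47)/(((-240 + 52)/(-12 + 52))) = -2153*(-1/2872) + (-60 + 2209 - 1316)/((-188/40)) = 2153/2872 + 833/(((1/40)*(-188))) = 2153/2872 + 833/(-47/10) = 2153/2872 + 833*(-10/47) = 2153/2872 - 8330/47 = -23822569/134984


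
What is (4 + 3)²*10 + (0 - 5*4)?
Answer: 470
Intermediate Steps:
(4 + 3)²*10 + (0 - 5*4) = 7²*10 + (0 - 20) = 49*10 - 20 = 490 - 20 = 470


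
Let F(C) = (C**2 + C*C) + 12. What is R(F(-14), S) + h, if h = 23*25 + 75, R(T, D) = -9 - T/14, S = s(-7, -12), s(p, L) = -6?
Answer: 4285/7 ≈ 612.14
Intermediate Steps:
S = -6
F(C) = 12 + 2*C**2 (F(C) = (C**2 + C**2) + 12 = 2*C**2 + 12 = 12 + 2*C**2)
R(T, D) = -9 - T/14
h = 650 (h = 575 + 75 = 650)
R(F(-14), S) + h = (-9 - (12 + 2*(-14)**2)/14) + 650 = (-9 - (12 + 2*196)/14) + 650 = (-9 - (12 + 392)/14) + 650 = (-9 - 1/14*404) + 650 = (-9 - 202/7) + 650 = -265/7 + 650 = 4285/7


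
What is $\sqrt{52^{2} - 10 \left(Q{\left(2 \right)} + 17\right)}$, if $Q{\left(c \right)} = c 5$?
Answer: $\sqrt{2434} \approx 49.336$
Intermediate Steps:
$Q{\left(c \right)} = 5 c$
$\sqrt{52^{2} - 10 \left(Q{\left(2 \right)} + 17\right)} = \sqrt{52^{2} - 10 \left(5 \cdot 2 + 17\right)} = \sqrt{2704 - 10 \left(10 + 17\right)} = \sqrt{2704 - 270} = \sqrt{2434}$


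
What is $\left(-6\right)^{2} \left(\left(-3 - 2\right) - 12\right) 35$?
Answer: $-21420$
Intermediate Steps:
$\left(-6\right)^{2} \left(\left(-3 - 2\right) - 12\right) 35 = 36 \left(-5 - 12\right) 35 = 36 \left(-17\right) 35 = \left(-612\right) 35 = -21420$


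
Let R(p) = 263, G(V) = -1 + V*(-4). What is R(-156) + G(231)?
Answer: -662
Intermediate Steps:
G(V) = -1 - 4*V
R(-156) + G(231) = 263 + (-1 - 4*231) = 263 + (-1 - 924) = 263 - 925 = -662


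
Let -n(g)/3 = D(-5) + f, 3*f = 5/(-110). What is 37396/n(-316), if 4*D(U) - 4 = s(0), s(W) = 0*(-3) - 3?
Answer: -1645424/31 ≈ -53078.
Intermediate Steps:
s(W) = -3 (s(W) = 0 - 3 = -3)
D(U) = 1/4 (D(U) = 1 + (1/4)*(-3) = 1 - 3/4 = 1/4)
f = -1/66 (f = (5/(-110))/3 = (5*(-1/110))/3 = (1/3)*(-1/22) = -1/66 ≈ -0.015152)
n(g) = -31/44 (n(g) = -3*(1/4 - 1/66) = -3*31/132 = -31/44)
37396/n(-316) = 37396/(-31/44) = 37396*(-44/31) = -1645424/31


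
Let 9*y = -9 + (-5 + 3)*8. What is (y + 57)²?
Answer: 238144/81 ≈ 2940.1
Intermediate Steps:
y = -25/9 (y = (-9 + (-5 + 3)*8)/9 = (-9 - 2*8)/9 = (-9 - 16)/9 = (⅑)*(-25) = -25/9 ≈ -2.7778)
(y + 57)² = (-25/9 + 57)² = (488/9)² = 238144/81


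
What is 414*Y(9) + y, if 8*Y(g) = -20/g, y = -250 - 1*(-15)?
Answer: -350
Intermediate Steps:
y = -235 (y = -250 + 15 = -235)
Y(g) = -5/(2*g) (Y(g) = (-20/g)/8 = -5/(2*g))
414*Y(9) + y = 414*(-5/2/9) - 235 = 414*(-5/2*1/9) - 235 = 414*(-5/18) - 235 = -115 - 235 = -350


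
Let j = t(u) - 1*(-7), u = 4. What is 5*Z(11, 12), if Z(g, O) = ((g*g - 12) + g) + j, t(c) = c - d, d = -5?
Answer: 680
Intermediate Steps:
t(c) = 5 + c (t(c) = c - 1*(-5) = c + 5 = 5 + c)
j = 16 (j = (5 + 4) - 1*(-7) = 9 + 7 = 16)
Z(g, O) = 4 + g + g² (Z(g, O) = ((g*g - 12) + g) + 16 = ((g² - 12) + g) + 16 = ((-12 + g²) + g) + 16 = (-12 + g + g²) + 16 = 4 + g + g²)
5*Z(11, 12) = 5*(4 + 11 + 11²) = 5*(4 + 11 + 121) = 5*136 = 680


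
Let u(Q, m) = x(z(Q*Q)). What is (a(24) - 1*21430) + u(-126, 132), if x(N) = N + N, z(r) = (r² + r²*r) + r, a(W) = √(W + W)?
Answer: 8003512387826 + 4*√3 ≈ 8.0035e+12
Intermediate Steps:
a(W) = √2*√W (a(W) = √(2*W) = √2*√W)
z(r) = r + r² + r³ (z(r) = (r² + r³) + r = r + r² + r³)
x(N) = 2*N
u(Q, m) = 2*Q²*(1 + Q² + Q⁴) (u(Q, m) = 2*((Q*Q)*(1 + Q*Q + (Q*Q)²)) = 2*(Q²*(1 + Q² + (Q²)²)) = 2*(Q²*(1 + Q² + Q⁴)) = 2*Q²*(1 + Q² + Q⁴))
(a(24) - 1*21430) + u(-126, 132) = (√2*√24 - 1*21430) + 2*(-126)²*(1 + (-126)² + (-126)⁴) = (√2*(2*√6) - 21430) + 2*15876*(1 + 15876 + 252047376) = (4*√3 - 21430) + 2*15876*252063253 = (-21430 + 4*√3) + 8003512409256 = 8003512387826 + 4*√3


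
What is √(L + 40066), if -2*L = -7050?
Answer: √43591 ≈ 208.78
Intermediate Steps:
L = 3525 (L = -½*(-7050) = 3525)
√(L + 40066) = √(3525 + 40066) = √43591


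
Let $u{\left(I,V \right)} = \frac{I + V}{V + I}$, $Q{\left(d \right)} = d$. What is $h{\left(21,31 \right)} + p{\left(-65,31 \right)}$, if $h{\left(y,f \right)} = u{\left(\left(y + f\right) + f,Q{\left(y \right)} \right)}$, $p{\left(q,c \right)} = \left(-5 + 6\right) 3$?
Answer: $4$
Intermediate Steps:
$u{\left(I,V \right)} = 1$ ($u{\left(I,V \right)} = \frac{I + V}{I + V} = 1$)
$p{\left(q,c \right)} = 3$ ($p{\left(q,c \right)} = 1 \cdot 3 = 3$)
$h{\left(y,f \right)} = 1$
$h{\left(21,31 \right)} + p{\left(-65,31 \right)} = 1 + 3 = 4$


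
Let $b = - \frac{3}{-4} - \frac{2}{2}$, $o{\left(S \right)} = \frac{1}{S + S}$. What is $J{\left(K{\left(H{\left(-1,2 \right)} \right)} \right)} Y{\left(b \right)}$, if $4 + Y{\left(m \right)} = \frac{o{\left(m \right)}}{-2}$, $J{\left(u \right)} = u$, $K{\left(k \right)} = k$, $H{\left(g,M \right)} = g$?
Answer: $3$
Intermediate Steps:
$o{\left(S \right)} = \frac{1}{2 S}$
$b = - \frac{1}{4}$ ($b = \left(-3\right) \left(- \frac{1}{4}\right) - 1 = \frac{3}{4} - 1 = - \frac{1}{4} \approx -0.25$)
$Y{\left(m \right)} = -4 - \frac{1}{4 m}$ ($Y{\left(m \right)} = -4 + \frac{\frac{1}{2} \frac{1}{m}}{-2} = -4 + \frac{1}{2 m} \left(- \frac{1}{2}\right) = -4 - \frac{1}{4 m}$)
$J{\left(K{\left(H{\left(-1,2 \right)} \right)} \right)} Y{\left(b \right)} = - (-4 - \frac{1}{4 \left(- \frac{1}{4}\right)}) = - (-4 - -1) = - (-4 + 1) = \left(-1\right) \left(-3\right) = 3$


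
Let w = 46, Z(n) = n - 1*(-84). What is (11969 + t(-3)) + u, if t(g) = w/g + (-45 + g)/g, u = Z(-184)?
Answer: 35609/3 ≈ 11870.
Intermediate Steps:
Z(n) = 84 + n (Z(n) = n + 84 = 84 + n)
u = -100 (u = 84 - 184 = -100)
t(g) = 46/g + (-45 + g)/g
(11969 + t(-3)) + u = (11969 + (1 - 3)/(-3)) - 100 = (11969 - ⅓*(-2)) - 100 = (11969 + ⅔) - 100 = 35909/3 - 100 = 35609/3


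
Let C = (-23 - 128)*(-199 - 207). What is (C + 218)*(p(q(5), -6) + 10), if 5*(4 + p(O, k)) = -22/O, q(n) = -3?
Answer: 2296896/5 ≈ 4.5938e+5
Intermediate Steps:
C = 61306 (C = -151*(-406) = 61306)
p(O, k) = -4 - 22/(5*O) (p(O, k) = -4 + (-22/O)/5 = -4 - 22/(5*O))
(C + 218)*(p(q(5), -6) + 10) = (61306 + 218)*((-4 - 22/5/(-3)) + 10) = 61524*((-4 - 22/5*(-1/3)) + 10) = 61524*((-4 + 22/15) + 10) = 61524*(-38/15 + 10) = 61524*(112/15) = 2296896/5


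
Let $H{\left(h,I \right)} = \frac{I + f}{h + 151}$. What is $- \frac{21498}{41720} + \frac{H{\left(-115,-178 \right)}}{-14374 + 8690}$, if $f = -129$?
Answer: $- \frac{78324977}{152444880} \approx -0.51379$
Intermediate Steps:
$H{\left(h,I \right)} = \frac{-129 + I}{151 + h}$ ($H{\left(h,I \right)} = \frac{I - 129}{h + 151} = \frac{-129 + I}{151 + h}$)
$- \frac{21498}{41720} + \frac{H{\left(-115,-178 \right)}}{-14374 + 8690} = - \frac{21498}{41720} + \frac{\frac{1}{151 - 115} \left(-129 - 178\right)}{-14374 + 8690} = \left(-21498\right) \frac{1}{41720} + \frac{\frac{1}{36} \left(-307\right)}{-5684} = - \frac{10749}{20860} + \frac{1}{36} \left(-307\right) \left(- \frac{1}{5684}\right) = - \frac{10749}{20860} - - \frac{307}{204624} = - \frac{10749}{20860} + \frac{307}{204624} = - \frac{78324977}{152444880}$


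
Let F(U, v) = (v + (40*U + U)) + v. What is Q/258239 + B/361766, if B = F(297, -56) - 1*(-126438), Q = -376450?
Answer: -100419934483/93422090074 ≈ -1.0749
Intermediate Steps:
F(U, v) = 2*v + 41*U (F(U, v) = (v + 41*U) + v = 2*v + 41*U)
B = 138503 (B = (2*(-56) + 41*297) - 1*(-126438) = (-112 + 12177) + 126438 = 12065 + 126438 = 138503)
Q/258239 + B/361766 = -376450/258239 + 138503/361766 = -100419934483/93422090074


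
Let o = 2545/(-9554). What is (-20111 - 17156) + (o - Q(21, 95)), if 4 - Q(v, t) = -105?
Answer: -357092849/9554 ≈ -37376.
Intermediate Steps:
Q(v, t) = 109 (Q(v, t) = 4 - 1*(-105) = 4 + 105 = 109)
o = -2545/9554 (o = 2545*(-1/9554) = -2545/9554 ≈ -0.26638)
(-20111 - 17156) + (o - Q(21, 95)) = (-20111 - 17156) + (-2545/9554 - 1*109) = -37267 + (-2545/9554 - 109) = -37267 - 1043931/9554 = -357092849/9554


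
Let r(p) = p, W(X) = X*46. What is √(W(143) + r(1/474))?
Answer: √1477919202/474 ≈ 81.105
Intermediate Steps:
W(X) = 46*X
√(W(143) + r(1/474)) = √(46*143 + 1/474) = √(6578 + 1/474) = √(3117973/474) = √1477919202/474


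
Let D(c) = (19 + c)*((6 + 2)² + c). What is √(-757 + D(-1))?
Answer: √377 ≈ 19.416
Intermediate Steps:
D(c) = (19 + c)*(64 + c) (D(c) = (19 + c)*(8² + c) = (19 + c)*(64 + c))
√(-757 + D(-1)) = √(-757 + (1216 + (-1)² + 83*(-1))) = √(-757 + (1216 + 1 - 83)) = √(-757 + 1134) = √377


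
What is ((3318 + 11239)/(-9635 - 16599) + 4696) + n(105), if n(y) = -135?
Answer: 119638717/26234 ≈ 4560.4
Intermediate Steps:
((3318 + 11239)/(-9635 - 16599) + 4696) + n(105) = ((3318 + 11239)/(-9635 - 16599) + 4696) - 135 = (14557/(-26234) + 4696) - 135 = (14557*(-1/26234) + 4696) - 135 = (-14557/26234 + 4696) - 135 = 123180307/26234 - 135 = 119638717/26234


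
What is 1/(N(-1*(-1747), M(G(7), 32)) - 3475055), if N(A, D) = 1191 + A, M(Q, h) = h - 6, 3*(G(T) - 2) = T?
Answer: -1/3472117 ≈ -2.8801e-7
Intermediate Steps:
G(T) = 2 + T/3
M(Q, h) = -6 + h
1/(N(-1*(-1747), M(G(7), 32)) - 3475055) = 1/((1191 - 1*(-1747)) - 3475055) = 1/((1191 + 1747) - 3475055) = 1/(2938 - 3475055) = 1/(-3472117) = -1/3472117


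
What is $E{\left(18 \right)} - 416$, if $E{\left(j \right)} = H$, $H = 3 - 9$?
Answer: $-422$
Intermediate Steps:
$H = -6$ ($H = 3 - 9 = -6$)
$E{\left(j \right)} = -6$
$E{\left(18 \right)} - 416 = -6 - 416 = -422$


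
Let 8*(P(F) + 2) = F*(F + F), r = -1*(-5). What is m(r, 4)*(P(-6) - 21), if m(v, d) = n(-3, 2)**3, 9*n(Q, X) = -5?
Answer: 1750/729 ≈ 2.4005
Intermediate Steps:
n(Q, X) = -5/9 (n(Q, X) = (1/9)*(-5) = -5/9)
r = 5
m(v, d) = -125/729 (m(v, d) = (-5/9)**3 = -125/729)
P(F) = -2 + F**2/4 (P(F) = -2 + (F*(F + F))/8 = -2 + (F*(2*F))/8 = -2 + (2*F**2)/8 = -2 + F**2/4)
m(r, 4)*(P(-6) - 21) = -125*((-2 + (1/4)*(-6)**2) - 21)/729 = -125*((-2 + (1/4)*36) - 21)/729 = -125*((-2 + 9) - 21)/729 = -125*(7 - 21)/729 = -125/729*(-14) = 1750/729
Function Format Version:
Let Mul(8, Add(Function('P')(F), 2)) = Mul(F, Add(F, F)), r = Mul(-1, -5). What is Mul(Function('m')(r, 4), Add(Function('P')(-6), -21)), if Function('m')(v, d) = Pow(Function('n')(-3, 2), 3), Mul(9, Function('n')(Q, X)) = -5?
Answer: Rational(1750, 729) ≈ 2.4005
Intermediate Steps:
Function('n')(Q, X) = Rational(-5, 9) (Function('n')(Q, X) = Mul(Rational(1, 9), -5) = Rational(-5, 9))
r = 5
Function('m')(v, d) = Rational(-125, 729) (Function('m')(v, d) = Pow(Rational(-5, 9), 3) = Rational(-125, 729))
Function('P')(F) = Add(-2, Mul(Rational(1, 4), Pow(F, 2))) (Function('P')(F) = Add(-2, Mul(Rational(1, 8), Mul(F, Add(F, F)))) = Add(-2, Mul(Rational(1, 8), Mul(F, Mul(2, F)))) = Add(-2, Mul(Rational(1, 8), Mul(2, Pow(F, 2)))) = Add(-2, Mul(Rational(1, 4), Pow(F, 2))))
Mul(Function('m')(r, 4), Add(Function('P')(-6), -21)) = Mul(Rational(-125, 729), Add(Add(-2, Mul(Rational(1, 4), Pow(-6, 2))), -21)) = Mul(Rational(-125, 729), Add(Add(-2, Mul(Rational(1, 4), 36)), -21)) = Mul(Rational(-125, 729), Add(Add(-2, 9), -21)) = Mul(Rational(-125, 729), Add(7, -21)) = Mul(Rational(-125, 729), -14) = Rational(1750, 729)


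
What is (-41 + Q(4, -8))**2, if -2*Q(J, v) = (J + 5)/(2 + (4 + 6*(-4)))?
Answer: 26569/16 ≈ 1660.6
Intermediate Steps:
Q(J, v) = 5/36 + J/36 (Q(J, v) = -(J + 5)/(2*(2 + (4 + 6*(-4)))) = -(5 + J)/(2*(2 + (4 - 24))) = -(5 + J)/(2*(2 - 20)) = -(5 + J)/(2*(-18)) = -(5 + J)*(-1)/(2*18) = -(-5/18 - J/18)/2 = 5/36 + J/36)
(-41 + Q(4, -8))**2 = (-41 + (5/36 + (1/36)*4))**2 = (-41 + (5/36 + 1/9))**2 = (-41 + 1/4)**2 = (-163/4)**2 = 26569/16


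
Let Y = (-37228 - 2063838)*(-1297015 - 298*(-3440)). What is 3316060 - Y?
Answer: -571266024010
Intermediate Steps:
Y = 571269340070 (Y = -2101066*(-1297015 + 1025120) = -2101066*(-271895) = 571269340070)
3316060 - Y = 3316060 - 1*571269340070 = 3316060 - 571269340070 = -571266024010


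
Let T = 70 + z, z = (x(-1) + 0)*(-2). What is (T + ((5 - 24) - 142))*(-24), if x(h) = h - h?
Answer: 2184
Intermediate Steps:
x(h) = 0
z = 0 (z = (0 + 0)*(-2) = 0*(-2) = 0)
T = 70 (T = 70 + 0 = 70)
(T + ((5 - 24) - 142))*(-24) = (70 + ((5 - 24) - 142))*(-24) = (70 + (-19 - 142))*(-24) = (70 - 161)*(-24) = -91*(-24) = 2184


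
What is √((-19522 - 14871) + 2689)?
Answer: 2*I*√7926 ≈ 178.06*I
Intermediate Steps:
√((-19522 - 14871) + 2689) = √(-34393 + 2689) = √(-31704) = 2*I*√7926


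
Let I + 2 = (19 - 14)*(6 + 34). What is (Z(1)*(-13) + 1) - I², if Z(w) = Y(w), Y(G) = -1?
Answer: -39190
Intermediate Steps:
Z(w) = -1
I = 198 (I = -2 + (19 - 14)*(6 + 34) = -2 + 5*40 = -2 + 200 = 198)
(Z(1)*(-13) + 1) - I² = (-1*(-13) + 1) - 1*198² = (13 + 1) - 1*39204 = 14 - 39204 = -39190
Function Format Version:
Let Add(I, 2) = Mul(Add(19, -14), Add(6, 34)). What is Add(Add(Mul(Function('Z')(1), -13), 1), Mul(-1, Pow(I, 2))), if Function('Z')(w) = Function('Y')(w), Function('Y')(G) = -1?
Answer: -39190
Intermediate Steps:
Function('Z')(w) = -1
I = 198 (I = Add(-2, Mul(Add(19, -14), Add(6, 34))) = Add(-2, Mul(5, 40)) = Add(-2, 200) = 198)
Add(Add(Mul(Function('Z')(1), -13), 1), Mul(-1, Pow(I, 2))) = Add(Add(Mul(-1, -13), 1), Mul(-1, Pow(198, 2))) = Add(Add(13, 1), Mul(-1, 39204)) = Add(14, -39204) = -39190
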